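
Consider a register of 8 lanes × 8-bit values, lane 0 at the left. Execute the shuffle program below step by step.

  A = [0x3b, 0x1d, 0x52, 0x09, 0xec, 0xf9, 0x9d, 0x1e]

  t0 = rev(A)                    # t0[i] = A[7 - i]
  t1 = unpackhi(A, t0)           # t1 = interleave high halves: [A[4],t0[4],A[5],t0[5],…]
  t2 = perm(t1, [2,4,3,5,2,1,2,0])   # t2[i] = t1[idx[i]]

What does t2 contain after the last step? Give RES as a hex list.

RES = [0xf9, 0x9d, 0x52, 0x1d, 0xf9, 0x09, 0xf9, 0xec]

t0 = [0x1e, 0x9d, 0xf9, 0xec, 0x09, 0x52, 0x1d, 0x3b]
t1 = [0xec, 0x09, 0xf9, 0x52, 0x9d, 0x1d, 0x1e, 0x3b]
t2 = [0xf9, 0x9d, 0x52, 0x1d, 0xf9, 0x09, 0xf9, 0xec]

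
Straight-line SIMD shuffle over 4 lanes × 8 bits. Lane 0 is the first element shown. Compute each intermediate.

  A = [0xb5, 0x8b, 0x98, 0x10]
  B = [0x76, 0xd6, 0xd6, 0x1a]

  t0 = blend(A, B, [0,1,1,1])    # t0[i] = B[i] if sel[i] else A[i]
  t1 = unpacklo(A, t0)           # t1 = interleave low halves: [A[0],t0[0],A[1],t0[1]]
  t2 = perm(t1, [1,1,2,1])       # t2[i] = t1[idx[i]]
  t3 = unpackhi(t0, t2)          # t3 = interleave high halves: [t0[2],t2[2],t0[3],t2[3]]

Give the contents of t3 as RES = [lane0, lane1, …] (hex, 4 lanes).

  t0: b5 d6 d6 1a
  t1: b5 b5 8b d6
  t2: b5 b5 8b b5
  t3: d6 8b 1a b5

RES = [ 0xd6  0x8b  0x1a  0xb5 ]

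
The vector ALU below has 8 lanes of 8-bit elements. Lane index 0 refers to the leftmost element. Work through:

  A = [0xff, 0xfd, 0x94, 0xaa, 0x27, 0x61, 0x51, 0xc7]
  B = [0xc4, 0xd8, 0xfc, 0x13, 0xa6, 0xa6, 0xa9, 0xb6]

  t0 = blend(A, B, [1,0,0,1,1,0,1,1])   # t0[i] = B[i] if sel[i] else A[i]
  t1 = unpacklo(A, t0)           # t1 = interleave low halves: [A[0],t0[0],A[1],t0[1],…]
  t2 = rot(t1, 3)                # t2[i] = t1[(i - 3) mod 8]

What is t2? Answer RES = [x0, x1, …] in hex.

RES = [ 0x94  0xaa  0x13  0xff  0xc4  0xfd  0xfd  0x94 ]

  t0: c4 fd 94 13 a6 61 a9 b6
  t1: ff c4 fd fd 94 94 aa 13
  t2: 94 aa 13 ff c4 fd fd 94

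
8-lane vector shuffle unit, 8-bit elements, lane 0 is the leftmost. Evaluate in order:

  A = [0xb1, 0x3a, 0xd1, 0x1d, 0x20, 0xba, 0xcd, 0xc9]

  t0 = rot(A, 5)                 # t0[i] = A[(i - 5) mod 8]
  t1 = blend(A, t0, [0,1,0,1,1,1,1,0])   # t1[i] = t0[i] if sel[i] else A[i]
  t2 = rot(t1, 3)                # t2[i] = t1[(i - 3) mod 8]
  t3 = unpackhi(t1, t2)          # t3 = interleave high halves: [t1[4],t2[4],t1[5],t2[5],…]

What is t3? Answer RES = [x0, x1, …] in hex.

  t0: 1d 20 ba cd c9 b1 3a d1
  t1: b1 20 d1 cd c9 b1 3a c9
  t2: b1 3a c9 b1 20 d1 cd c9
  t3: c9 20 b1 d1 3a cd c9 c9

RES = [ 0xc9  0x20  0xb1  0xd1  0x3a  0xcd  0xc9  0xc9 ]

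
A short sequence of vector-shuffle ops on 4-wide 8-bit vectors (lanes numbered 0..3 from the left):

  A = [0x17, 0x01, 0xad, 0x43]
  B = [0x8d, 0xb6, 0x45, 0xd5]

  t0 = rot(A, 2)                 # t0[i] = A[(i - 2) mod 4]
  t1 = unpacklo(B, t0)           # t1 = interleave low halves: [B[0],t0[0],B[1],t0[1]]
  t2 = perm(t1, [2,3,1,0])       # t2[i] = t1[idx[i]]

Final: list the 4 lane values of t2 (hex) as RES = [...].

  t0: ad 43 17 01
  t1: 8d ad b6 43
  t2: b6 43 ad 8d

RES = [0xb6, 0x43, 0xad, 0x8d]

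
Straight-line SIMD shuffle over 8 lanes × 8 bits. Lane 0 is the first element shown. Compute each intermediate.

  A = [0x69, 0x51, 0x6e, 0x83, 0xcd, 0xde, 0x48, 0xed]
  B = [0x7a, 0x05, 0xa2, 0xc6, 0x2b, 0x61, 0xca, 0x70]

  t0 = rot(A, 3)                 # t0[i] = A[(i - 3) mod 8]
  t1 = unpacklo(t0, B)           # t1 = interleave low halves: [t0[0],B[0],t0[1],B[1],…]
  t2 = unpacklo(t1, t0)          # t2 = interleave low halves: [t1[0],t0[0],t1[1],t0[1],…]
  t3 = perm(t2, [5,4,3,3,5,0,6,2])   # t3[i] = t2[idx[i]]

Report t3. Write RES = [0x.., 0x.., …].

RES = [ 0xed  0x48  0x48  0x48  0xed  0xde  0x05  0x7a ]

  t0: de 48 ed 69 51 6e 83 cd
  t1: de 7a 48 05 ed a2 69 c6
  t2: de de 7a 48 48 ed 05 69
  t3: ed 48 48 48 ed de 05 7a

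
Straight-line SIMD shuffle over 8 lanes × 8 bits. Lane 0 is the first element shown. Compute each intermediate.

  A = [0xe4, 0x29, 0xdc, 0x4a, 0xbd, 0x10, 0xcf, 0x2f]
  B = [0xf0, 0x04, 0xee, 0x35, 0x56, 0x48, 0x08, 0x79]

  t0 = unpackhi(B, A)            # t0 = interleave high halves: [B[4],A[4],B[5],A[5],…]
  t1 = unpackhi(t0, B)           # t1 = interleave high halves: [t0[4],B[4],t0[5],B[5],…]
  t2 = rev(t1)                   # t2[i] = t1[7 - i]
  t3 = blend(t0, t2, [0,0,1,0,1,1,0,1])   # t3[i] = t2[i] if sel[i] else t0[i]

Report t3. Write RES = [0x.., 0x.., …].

t0 = [0x56, 0xbd, 0x48, 0x10, 0x08, 0xcf, 0x79, 0x2f]
t1 = [0x08, 0x56, 0xcf, 0x48, 0x79, 0x08, 0x2f, 0x79]
t2 = [0x79, 0x2f, 0x08, 0x79, 0x48, 0xcf, 0x56, 0x08]
t3 = [0x56, 0xbd, 0x08, 0x10, 0x48, 0xcf, 0x79, 0x08]

RES = [ 0x56  0xbd  0x08  0x10  0x48  0xcf  0x79  0x08 ]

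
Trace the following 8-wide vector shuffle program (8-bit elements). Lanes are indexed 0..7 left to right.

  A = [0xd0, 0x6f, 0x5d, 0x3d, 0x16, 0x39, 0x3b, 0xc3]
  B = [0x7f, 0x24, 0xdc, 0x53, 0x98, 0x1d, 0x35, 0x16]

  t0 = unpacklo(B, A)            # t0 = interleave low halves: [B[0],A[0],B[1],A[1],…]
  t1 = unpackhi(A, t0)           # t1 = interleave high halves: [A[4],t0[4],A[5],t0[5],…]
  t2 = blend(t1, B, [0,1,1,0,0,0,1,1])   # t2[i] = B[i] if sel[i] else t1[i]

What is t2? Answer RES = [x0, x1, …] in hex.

RES = [ 0x16  0x24  0xdc  0x5d  0x3b  0x53  0x35  0x16 ]

→ t0 |7f|d0|24|6f|dc|5d|53|3d|
→ t1 |16|dc|39|5d|3b|53|c3|3d|
→ t2 |16|24|dc|5d|3b|53|35|16|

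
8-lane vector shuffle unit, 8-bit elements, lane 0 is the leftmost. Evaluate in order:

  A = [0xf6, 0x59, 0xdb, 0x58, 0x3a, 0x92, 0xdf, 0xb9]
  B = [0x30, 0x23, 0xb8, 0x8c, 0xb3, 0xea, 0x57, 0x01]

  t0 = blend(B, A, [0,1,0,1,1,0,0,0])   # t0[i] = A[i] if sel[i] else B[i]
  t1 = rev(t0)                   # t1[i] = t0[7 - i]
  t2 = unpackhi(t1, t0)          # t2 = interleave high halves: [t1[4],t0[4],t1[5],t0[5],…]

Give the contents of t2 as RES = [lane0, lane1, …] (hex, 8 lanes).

  t0: 30 59 b8 58 3a ea 57 01
  t1: 01 57 ea 3a 58 b8 59 30
  t2: 58 3a b8 ea 59 57 30 01

RES = [0x58, 0x3a, 0xb8, 0xea, 0x59, 0x57, 0x30, 0x01]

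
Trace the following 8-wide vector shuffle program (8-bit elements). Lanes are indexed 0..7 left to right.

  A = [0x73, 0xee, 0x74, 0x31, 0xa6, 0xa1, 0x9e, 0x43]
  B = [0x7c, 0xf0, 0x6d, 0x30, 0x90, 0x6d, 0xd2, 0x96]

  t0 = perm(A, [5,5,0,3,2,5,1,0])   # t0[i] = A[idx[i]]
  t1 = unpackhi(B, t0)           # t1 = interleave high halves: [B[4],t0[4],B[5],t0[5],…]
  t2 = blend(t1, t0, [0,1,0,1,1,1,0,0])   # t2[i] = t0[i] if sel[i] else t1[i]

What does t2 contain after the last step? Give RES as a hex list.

→ t0 |a1|a1|73|31|74|a1|ee|73|
→ t1 |90|74|6d|a1|d2|ee|96|73|
→ t2 |90|a1|6d|31|74|a1|96|73|

RES = [0x90, 0xa1, 0x6d, 0x31, 0x74, 0xa1, 0x96, 0x73]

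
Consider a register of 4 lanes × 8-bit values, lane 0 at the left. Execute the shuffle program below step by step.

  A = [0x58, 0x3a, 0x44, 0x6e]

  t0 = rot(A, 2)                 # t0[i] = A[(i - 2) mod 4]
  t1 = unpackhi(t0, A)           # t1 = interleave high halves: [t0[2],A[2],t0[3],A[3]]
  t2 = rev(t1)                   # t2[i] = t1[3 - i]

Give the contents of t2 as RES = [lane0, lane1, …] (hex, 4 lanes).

t0 = [0x44, 0x6e, 0x58, 0x3a]
t1 = [0x58, 0x44, 0x3a, 0x6e]
t2 = [0x6e, 0x3a, 0x44, 0x58]

RES = [0x6e, 0x3a, 0x44, 0x58]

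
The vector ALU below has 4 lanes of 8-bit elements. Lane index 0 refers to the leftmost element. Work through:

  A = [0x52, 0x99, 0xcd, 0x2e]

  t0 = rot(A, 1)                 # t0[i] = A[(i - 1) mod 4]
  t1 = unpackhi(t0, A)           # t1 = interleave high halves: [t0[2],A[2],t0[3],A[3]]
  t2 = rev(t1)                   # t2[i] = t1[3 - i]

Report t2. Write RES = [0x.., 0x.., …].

RES = [ 0x2e  0xcd  0xcd  0x99 ]

→ t0 |2e|52|99|cd|
→ t1 |99|cd|cd|2e|
→ t2 |2e|cd|cd|99|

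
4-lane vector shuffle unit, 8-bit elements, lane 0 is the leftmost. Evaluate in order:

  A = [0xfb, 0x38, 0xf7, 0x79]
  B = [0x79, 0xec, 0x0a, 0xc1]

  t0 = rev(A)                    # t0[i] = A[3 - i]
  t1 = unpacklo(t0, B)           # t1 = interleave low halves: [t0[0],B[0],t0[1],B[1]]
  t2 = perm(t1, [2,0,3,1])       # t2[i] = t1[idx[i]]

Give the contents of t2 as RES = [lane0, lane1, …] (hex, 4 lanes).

RES = [0xf7, 0x79, 0xec, 0x79]

t0 = [0x79, 0xf7, 0x38, 0xfb]
t1 = [0x79, 0x79, 0xf7, 0xec]
t2 = [0xf7, 0x79, 0xec, 0x79]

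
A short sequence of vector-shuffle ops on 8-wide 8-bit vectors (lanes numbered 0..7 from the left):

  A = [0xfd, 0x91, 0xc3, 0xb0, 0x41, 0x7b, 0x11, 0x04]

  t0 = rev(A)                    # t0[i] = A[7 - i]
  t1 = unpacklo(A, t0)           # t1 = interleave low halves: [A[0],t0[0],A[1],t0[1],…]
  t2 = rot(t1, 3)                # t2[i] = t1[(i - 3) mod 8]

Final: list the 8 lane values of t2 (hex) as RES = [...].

RES = [ 0x7b  0xb0  0x41  0xfd  0x04  0x91  0x11  0xc3 ]

→ t0 |04|11|7b|41|b0|c3|91|fd|
→ t1 |fd|04|91|11|c3|7b|b0|41|
→ t2 |7b|b0|41|fd|04|91|11|c3|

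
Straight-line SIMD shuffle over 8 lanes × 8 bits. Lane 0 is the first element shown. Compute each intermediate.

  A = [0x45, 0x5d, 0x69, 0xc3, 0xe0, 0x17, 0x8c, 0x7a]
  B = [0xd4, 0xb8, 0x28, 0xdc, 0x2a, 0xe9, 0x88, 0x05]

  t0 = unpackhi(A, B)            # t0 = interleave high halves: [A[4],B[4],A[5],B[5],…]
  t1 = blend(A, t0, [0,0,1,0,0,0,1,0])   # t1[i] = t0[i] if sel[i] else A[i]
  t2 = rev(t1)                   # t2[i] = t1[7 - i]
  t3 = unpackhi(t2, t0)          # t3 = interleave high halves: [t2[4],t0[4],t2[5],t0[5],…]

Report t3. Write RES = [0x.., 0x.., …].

RES = [ 0xc3  0x8c  0x17  0x88  0x5d  0x7a  0x45  0x05 ]

t0 = [0xe0, 0x2a, 0x17, 0xe9, 0x8c, 0x88, 0x7a, 0x05]
t1 = [0x45, 0x5d, 0x17, 0xc3, 0xe0, 0x17, 0x7a, 0x7a]
t2 = [0x7a, 0x7a, 0x17, 0xe0, 0xc3, 0x17, 0x5d, 0x45]
t3 = [0xc3, 0x8c, 0x17, 0x88, 0x5d, 0x7a, 0x45, 0x05]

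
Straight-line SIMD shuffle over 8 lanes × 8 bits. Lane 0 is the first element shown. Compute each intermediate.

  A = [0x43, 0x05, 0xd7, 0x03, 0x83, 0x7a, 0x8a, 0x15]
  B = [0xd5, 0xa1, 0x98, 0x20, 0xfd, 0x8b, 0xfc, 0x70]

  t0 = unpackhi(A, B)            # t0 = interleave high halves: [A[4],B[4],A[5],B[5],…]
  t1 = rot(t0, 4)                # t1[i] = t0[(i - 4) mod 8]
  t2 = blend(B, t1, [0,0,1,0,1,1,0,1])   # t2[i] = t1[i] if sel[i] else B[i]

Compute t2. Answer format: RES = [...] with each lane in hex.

RES = [0xd5, 0xa1, 0x15, 0x20, 0x83, 0xfd, 0xfc, 0x8b]

t0 = [0x83, 0xfd, 0x7a, 0x8b, 0x8a, 0xfc, 0x15, 0x70]
t1 = [0x8a, 0xfc, 0x15, 0x70, 0x83, 0xfd, 0x7a, 0x8b]
t2 = [0xd5, 0xa1, 0x15, 0x20, 0x83, 0xfd, 0xfc, 0x8b]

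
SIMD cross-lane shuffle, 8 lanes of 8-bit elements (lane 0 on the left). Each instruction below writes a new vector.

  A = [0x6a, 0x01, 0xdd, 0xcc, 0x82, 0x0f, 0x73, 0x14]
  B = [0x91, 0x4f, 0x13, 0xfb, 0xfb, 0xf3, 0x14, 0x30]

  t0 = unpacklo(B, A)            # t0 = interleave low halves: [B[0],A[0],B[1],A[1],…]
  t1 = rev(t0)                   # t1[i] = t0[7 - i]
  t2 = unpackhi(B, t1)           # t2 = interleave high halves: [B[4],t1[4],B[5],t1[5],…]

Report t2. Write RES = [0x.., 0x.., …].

RES = [ 0xfb  0x01  0xf3  0x4f  0x14  0x6a  0x30  0x91 ]

→ t0 |91|6a|4f|01|13|dd|fb|cc|
→ t1 |cc|fb|dd|13|01|4f|6a|91|
→ t2 |fb|01|f3|4f|14|6a|30|91|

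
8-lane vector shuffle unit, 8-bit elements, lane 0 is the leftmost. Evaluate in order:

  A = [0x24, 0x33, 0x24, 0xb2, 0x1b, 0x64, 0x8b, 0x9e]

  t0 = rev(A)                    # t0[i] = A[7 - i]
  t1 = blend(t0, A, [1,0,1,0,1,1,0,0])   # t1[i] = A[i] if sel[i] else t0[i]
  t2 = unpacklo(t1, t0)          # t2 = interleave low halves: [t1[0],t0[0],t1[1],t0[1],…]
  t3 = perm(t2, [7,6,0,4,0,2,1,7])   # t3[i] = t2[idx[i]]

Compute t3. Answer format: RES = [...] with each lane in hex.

t0 = [0x9e, 0x8b, 0x64, 0x1b, 0xb2, 0x24, 0x33, 0x24]
t1 = [0x24, 0x8b, 0x24, 0x1b, 0x1b, 0x64, 0x33, 0x24]
t2 = [0x24, 0x9e, 0x8b, 0x8b, 0x24, 0x64, 0x1b, 0x1b]
t3 = [0x1b, 0x1b, 0x24, 0x24, 0x24, 0x8b, 0x9e, 0x1b]

RES = [0x1b, 0x1b, 0x24, 0x24, 0x24, 0x8b, 0x9e, 0x1b]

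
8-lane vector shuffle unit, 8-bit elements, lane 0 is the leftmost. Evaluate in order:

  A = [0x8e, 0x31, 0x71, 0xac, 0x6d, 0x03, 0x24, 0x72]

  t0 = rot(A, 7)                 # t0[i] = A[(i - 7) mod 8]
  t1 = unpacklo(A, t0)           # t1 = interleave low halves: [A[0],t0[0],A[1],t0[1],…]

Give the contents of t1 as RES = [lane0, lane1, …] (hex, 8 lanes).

t0 = [0x31, 0x71, 0xac, 0x6d, 0x03, 0x24, 0x72, 0x8e]
t1 = [0x8e, 0x31, 0x31, 0x71, 0x71, 0xac, 0xac, 0x6d]

RES = [0x8e, 0x31, 0x31, 0x71, 0x71, 0xac, 0xac, 0x6d]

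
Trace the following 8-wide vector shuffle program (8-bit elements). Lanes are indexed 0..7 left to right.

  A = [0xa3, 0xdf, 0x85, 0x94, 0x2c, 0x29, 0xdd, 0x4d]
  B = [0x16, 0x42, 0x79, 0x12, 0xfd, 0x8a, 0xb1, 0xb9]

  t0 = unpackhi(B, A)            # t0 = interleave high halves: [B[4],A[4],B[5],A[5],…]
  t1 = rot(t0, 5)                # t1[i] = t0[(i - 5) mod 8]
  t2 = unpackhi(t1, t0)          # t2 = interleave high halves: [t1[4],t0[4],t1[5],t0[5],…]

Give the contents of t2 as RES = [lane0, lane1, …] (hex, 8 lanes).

t0 = [0xfd, 0x2c, 0x8a, 0x29, 0xb1, 0xdd, 0xb9, 0x4d]
t1 = [0x29, 0xb1, 0xdd, 0xb9, 0x4d, 0xfd, 0x2c, 0x8a]
t2 = [0x4d, 0xb1, 0xfd, 0xdd, 0x2c, 0xb9, 0x8a, 0x4d]

RES = [ 0x4d  0xb1  0xfd  0xdd  0x2c  0xb9  0x8a  0x4d ]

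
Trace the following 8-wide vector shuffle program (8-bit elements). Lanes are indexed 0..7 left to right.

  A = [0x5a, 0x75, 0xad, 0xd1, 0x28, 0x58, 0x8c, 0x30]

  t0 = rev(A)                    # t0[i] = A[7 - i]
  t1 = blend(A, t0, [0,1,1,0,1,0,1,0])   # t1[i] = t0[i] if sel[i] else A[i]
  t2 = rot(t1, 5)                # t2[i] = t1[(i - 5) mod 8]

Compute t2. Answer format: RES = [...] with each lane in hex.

→ t0 |30|8c|58|28|d1|ad|75|5a|
→ t1 |5a|8c|58|d1|d1|58|75|30|
→ t2 |d1|d1|58|75|30|5a|8c|58|

RES = [ 0xd1  0xd1  0x58  0x75  0x30  0x5a  0x8c  0x58 ]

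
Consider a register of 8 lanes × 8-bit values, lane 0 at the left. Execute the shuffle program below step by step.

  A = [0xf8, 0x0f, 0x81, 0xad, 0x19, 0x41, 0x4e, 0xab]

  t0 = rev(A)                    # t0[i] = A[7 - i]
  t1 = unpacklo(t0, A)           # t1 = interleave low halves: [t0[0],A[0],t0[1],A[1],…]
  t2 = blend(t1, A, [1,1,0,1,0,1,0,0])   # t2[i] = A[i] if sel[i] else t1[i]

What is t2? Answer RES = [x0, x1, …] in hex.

t0 = [0xab, 0x4e, 0x41, 0x19, 0xad, 0x81, 0x0f, 0xf8]
t1 = [0xab, 0xf8, 0x4e, 0x0f, 0x41, 0x81, 0x19, 0xad]
t2 = [0xf8, 0x0f, 0x4e, 0xad, 0x41, 0x41, 0x19, 0xad]

RES = [0xf8, 0x0f, 0x4e, 0xad, 0x41, 0x41, 0x19, 0xad]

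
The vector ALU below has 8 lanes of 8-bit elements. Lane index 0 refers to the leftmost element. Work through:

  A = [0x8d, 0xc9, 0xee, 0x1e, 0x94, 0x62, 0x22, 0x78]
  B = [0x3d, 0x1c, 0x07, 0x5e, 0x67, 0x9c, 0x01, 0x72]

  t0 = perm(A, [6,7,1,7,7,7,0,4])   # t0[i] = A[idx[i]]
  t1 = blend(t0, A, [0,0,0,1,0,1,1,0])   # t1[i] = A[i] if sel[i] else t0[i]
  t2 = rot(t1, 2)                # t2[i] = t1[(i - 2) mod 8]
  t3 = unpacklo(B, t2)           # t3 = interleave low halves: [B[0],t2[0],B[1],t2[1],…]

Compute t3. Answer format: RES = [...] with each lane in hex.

→ t0 |22|78|c9|78|78|78|8d|94|
→ t1 |22|78|c9|1e|78|62|22|94|
→ t2 |22|94|22|78|c9|1e|78|62|
→ t3 |3d|22|1c|94|07|22|5e|78|

RES = [0x3d, 0x22, 0x1c, 0x94, 0x07, 0x22, 0x5e, 0x78]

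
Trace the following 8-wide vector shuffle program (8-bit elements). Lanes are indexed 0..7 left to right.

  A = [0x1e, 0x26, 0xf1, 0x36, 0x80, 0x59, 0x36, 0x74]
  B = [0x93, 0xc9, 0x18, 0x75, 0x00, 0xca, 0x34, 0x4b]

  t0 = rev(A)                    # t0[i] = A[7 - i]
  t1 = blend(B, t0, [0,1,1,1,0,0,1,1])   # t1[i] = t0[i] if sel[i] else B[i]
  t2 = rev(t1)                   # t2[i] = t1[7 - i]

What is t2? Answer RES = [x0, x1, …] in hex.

→ t0 |74|36|59|80|36|f1|26|1e|
→ t1 |93|36|59|80|00|ca|26|1e|
→ t2 |1e|26|ca|00|80|59|36|93|

RES = [ 0x1e  0x26  0xca  0x00  0x80  0x59  0x36  0x93 ]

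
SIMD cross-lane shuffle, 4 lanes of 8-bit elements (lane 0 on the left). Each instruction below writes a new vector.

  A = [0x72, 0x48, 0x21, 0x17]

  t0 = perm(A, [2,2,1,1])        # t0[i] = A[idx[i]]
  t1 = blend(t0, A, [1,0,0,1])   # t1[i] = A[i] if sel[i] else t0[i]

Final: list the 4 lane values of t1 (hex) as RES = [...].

  t0: 21 21 48 48
  t1: 72 21 48 17

RES = [ 0x72  0x21  0x48  0x17 ]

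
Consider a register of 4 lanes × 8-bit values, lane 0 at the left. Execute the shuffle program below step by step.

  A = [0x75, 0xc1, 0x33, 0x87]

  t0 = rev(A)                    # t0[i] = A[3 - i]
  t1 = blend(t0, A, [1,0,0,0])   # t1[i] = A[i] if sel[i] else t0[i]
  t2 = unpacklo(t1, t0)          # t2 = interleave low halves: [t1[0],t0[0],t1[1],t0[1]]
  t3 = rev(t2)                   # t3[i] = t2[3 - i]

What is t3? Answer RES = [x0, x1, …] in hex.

RES = [0x33, 0x33, 0x87, 0x75]

→ t0 |87|33|c1|75|
→ t1 |75|33|c1|75|
→ t2 |75|87|33|33|
→ t3 |33|33|87|75|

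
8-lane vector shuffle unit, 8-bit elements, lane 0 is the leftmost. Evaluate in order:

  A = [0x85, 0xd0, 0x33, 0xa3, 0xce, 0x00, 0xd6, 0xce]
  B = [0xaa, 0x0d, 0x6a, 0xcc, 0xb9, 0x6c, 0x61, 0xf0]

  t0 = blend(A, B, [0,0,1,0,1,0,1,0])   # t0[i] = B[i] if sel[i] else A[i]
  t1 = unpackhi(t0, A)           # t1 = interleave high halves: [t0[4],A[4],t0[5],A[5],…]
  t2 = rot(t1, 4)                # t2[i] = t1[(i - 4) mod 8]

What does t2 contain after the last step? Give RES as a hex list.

RES = [ 0x61  0xd6  0xce  0xce  0xb9  0xce  0x00  0x00 ]

  t0: 85 d0 6a a3 b9 00 61 ce
  t1: b9 ce 00 00 61 d6 ce ce
  t2: 61 d6 ce ce b9 ce 00 00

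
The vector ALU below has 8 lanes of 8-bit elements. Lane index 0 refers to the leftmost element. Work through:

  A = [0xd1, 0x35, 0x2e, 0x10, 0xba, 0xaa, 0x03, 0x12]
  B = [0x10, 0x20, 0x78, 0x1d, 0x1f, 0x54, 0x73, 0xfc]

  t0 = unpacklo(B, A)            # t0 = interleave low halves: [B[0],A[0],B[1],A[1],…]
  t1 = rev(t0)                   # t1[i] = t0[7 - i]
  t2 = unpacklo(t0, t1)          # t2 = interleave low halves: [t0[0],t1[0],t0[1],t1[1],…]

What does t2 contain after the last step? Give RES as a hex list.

  t0: 10 d1 20 35 78 2e 1d 10
  t1: 10 1d 2e 78 35 20 d1 10
  t2: 10 10 d1 1d 20 2e 35 78

RES = [ 0x10  0x10  0xd1  0x1d  0x20  0x2e  0x35  0x78 ]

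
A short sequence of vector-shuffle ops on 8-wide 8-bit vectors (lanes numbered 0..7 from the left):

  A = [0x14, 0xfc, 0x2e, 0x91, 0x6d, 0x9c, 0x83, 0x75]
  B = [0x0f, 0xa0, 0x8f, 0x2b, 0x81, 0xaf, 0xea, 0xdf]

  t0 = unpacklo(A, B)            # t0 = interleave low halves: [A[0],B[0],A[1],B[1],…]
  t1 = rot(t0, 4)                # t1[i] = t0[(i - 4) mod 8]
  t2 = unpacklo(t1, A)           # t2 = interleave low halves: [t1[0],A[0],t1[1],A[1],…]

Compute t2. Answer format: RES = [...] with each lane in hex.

t0 = [0x14, 0x0f, 0xfc, 0xa0, 0x2e, 0x8f, 0x91, 0x2b]
t1 = [0x2e, 0x8f, 0x91, 0x2b, 0x14, 0x0f, 0xfc, 0xa0]
t2 = [0x2e, 0x14, 0x8f, 0xfc, 0x91, 0x2e, 0x2b, 0x91]

RES = [0x2e, 0x14, 0x8f, 0xfc, 0x91, 0x2e, 0x2b, 0x91]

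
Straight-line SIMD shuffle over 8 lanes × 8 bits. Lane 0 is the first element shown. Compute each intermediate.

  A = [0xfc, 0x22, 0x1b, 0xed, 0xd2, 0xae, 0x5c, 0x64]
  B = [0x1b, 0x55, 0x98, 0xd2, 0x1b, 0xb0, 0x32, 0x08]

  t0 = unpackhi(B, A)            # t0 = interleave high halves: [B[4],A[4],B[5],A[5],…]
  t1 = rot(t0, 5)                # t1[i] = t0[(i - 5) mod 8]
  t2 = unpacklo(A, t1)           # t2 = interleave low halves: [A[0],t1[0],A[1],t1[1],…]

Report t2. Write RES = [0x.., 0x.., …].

RES = [0xfc, 0xae, 0x22, 0x32, 0x1b, 0x5c, 0xed, 0x08]

t0 = [0x1b, 0xd2, 0xb0, 0xae, 0x32, 0x5c, 0x08, 0x64]
t1 = [0xae, 0x32, 0x5c, 0x08, 0x64, 0x1b, 0xd2, 0xb0]
t2 = [0xfc, 0xae, 0x22, 0x32, 0x1b, 0x5c, 0xed, 0x08]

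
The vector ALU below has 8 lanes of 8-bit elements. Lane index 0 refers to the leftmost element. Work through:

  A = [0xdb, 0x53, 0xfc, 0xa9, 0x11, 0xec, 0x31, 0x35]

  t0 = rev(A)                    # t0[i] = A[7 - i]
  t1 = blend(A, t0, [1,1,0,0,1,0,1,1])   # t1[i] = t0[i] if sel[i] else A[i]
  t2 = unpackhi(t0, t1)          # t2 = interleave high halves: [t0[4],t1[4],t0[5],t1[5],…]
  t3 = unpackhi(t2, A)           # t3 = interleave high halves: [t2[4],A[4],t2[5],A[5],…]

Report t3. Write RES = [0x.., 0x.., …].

RES = [0x53, 0x11, 0x53, 0xec, 0xdb, 0x31, 0xdb, 0x35]

t0 = [0x35, 0x31, 0xec, 0x11, 0xa9, 0xfc, 0x53, 0xdb]
t1 = [0x35, 0x31, 0xfc, 0xa9, 0xa9, 0xec, 0x53, 0xdb]
t2 = [0xa9, 0xa9, 0xfc, 0xec, 0x53, 0x53, 0xdb, 0xdb]
t3 = [0x53, 0x11, 0x53, 0xec, 0xdb, 0x31, 0xdb, 0x35]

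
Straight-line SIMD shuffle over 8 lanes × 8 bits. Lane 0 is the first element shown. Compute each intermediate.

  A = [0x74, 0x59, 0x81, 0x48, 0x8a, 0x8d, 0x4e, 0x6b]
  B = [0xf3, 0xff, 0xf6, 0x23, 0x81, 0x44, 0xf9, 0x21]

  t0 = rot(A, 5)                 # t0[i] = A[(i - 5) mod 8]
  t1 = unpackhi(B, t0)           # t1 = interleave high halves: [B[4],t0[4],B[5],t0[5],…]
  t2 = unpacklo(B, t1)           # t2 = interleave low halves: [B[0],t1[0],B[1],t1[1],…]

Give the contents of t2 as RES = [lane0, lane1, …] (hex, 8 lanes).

t0 = [0x48, 0x8a, 0x8d, 0x4e, 0x6b, 0x74, 0x59, 0x81]
t1 = [0x81, 0x6b, 0x44, 0x74, 0xf9, 0x59, 0x21, 0x81]
t2 = [0xf3, 0x81, 0xff, 0x6b, 0xf6, 0x44, 0x23, 0x74]

RES = [ 0xf3  0x81  0xff  0x6b  0xf6  0x44  0x23  0x74 ]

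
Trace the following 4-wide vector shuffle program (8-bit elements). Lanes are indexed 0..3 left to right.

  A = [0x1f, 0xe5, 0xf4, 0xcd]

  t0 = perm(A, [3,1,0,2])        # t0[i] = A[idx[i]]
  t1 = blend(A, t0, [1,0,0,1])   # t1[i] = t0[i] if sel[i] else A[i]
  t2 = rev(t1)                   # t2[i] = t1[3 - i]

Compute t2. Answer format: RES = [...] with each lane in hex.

t0 = [0xcd, 0xe5, 0x1f, 0xf4]
t1 = [0xcd, 0xe5, 0xf4, 0xf4]
t2 = [0xf4, 0xf4, 0xe5, 0xcd]

RES = [0xf4, 0xf4, 0xe5, 0xcd]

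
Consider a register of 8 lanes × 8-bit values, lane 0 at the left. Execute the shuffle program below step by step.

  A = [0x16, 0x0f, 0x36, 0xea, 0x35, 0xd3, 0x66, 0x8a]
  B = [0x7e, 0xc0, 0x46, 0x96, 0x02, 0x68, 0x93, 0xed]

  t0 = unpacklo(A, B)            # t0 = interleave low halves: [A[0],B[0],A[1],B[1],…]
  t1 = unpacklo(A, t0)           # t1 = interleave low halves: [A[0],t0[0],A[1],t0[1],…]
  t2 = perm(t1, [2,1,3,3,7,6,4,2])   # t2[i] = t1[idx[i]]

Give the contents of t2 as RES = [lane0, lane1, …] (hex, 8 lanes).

RES = [0x0f, 0x16, 0x7e, 0x7e, 0xc0, 0xea, 0x36, 0x0f]

t0 = [0x16, 0x7e, 0x0f, 0xc0, 0x36, 0x46, 0xea, 0x96]
t1 = [0x16, 0x16, 0x0f, 0x7e, 0x36, 0x0f, 0xea, 0xc0]
t2 = [0x0f, 0x16, 0x7e, 0x7e, 0xc0, 0xea, 0x36, 0x0f]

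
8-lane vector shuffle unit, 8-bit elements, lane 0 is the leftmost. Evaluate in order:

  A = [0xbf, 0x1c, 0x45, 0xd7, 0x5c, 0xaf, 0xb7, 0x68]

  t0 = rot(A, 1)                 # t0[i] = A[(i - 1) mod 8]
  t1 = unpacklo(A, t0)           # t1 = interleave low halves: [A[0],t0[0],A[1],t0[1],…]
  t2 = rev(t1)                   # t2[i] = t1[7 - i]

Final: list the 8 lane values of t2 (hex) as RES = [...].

→ t0 |68|bf|1c|45|d7|5c|af|b7|
→ t1 |bf|68|1c|bf|45|1c|d7|45|
→ t2 |45|d7|1c|45|bf|1c|68|bf|

RES = [ 0x45  0xd7  0x1c  0x45  0xbf  0x1c  0x68  0xbf ]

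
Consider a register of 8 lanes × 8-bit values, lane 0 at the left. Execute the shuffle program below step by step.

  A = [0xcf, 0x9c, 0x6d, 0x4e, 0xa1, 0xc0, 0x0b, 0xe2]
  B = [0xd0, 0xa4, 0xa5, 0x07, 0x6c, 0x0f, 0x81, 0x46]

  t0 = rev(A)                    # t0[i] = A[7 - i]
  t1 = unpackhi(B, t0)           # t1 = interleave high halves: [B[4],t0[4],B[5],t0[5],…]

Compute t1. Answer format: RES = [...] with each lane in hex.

  t0: e2 0b c0 a1 4e 6d 9c cf
  t1: 6c 4e 0f 6d 81 9c 46 cf

RES = [0x6c, 0x4e, 0x0f, 0x6d, 0x81, 0x9c, 0x46, 0xcf]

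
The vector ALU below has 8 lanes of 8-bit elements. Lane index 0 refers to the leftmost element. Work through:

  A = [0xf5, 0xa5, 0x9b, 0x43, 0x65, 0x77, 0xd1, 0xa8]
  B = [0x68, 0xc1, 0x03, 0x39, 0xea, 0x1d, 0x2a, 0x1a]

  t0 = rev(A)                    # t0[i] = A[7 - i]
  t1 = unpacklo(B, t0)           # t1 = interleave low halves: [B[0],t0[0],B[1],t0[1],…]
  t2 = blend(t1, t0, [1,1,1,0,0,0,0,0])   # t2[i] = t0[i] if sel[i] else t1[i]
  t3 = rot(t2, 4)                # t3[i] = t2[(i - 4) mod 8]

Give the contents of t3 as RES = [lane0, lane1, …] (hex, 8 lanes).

→ t0 |a8|d1|77|65|43|9b|a5|f5|
→ t1 |68|a8|c1|d1|03|77|39|65|
→ t2 |a8|d1|77|d1|03|77|39|65|
→ t3 |03|77|39|65|a8|d1|77|d1|

RES = [0x03, 0x77, 0x39, 0x65, 0xa8, 0xd1, 0x77, 0xd1]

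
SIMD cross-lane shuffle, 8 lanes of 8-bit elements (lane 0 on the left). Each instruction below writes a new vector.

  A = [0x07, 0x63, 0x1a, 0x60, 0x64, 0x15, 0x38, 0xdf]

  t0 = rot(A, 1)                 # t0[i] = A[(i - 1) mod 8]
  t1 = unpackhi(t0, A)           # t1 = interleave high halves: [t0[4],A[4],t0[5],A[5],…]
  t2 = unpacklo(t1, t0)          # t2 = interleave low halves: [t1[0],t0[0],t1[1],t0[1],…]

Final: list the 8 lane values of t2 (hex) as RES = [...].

  t0: df 07 63 1a 60 64 15 38
  t1: 60 64 64 15 15 38 38 df
  t2: 60 df 64 07 64 63 15 1a

RES = [0x60, 0xdf, 0x64, 0x07, 0x64, 0x63, 0x15, 0x1a]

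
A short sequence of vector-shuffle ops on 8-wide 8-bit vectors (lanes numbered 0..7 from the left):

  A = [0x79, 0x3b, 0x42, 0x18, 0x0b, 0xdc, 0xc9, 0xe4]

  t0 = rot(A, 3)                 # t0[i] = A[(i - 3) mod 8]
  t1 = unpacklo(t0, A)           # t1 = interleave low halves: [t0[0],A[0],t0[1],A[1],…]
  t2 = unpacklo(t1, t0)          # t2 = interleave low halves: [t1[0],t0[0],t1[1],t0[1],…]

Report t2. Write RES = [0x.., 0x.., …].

RES = [0xdc, 0xdc, 0x79, 0xc9, 0xc9, 0xe4, 0x3b, 0x79]

  t0: dc c9 e4 79 3b 42 18 0b
  t1: dc 79 c9 3b e4 42 79 18
  t2: dc dc 79 c9 c9 e4 3b 79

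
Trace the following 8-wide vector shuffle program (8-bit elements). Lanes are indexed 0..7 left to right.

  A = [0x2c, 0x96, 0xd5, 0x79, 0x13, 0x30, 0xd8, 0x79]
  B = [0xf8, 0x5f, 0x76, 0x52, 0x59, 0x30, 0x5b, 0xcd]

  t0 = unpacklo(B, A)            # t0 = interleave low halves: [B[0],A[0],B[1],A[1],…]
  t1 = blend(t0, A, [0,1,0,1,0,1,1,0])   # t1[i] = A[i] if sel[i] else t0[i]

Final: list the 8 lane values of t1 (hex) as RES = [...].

RES = [0xf8, 0x96, 0x5f, 0x79, 0x76, 0x30, 0xd8, 0x79]

→ t0 |f8|2c|5f|96|76|d5|52|79|
→ t1 |f8|96|5f|79|76|30|d8|79|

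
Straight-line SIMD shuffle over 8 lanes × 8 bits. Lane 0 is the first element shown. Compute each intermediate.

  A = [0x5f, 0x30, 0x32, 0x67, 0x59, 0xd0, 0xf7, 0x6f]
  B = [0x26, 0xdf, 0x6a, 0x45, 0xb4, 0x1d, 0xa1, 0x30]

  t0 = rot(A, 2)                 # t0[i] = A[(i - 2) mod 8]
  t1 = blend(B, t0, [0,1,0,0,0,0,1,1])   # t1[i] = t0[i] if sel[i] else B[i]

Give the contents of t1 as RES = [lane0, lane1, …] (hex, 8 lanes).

RES = [0x26, 0x6f, 0x6a, 0x45, 0xb4, 0x1d, 0x59, 0xd0]

  t0: f7 6f 5f 30 32 67 59 d0
  t1: 26 6f 6a 45 b4 1d 59 d0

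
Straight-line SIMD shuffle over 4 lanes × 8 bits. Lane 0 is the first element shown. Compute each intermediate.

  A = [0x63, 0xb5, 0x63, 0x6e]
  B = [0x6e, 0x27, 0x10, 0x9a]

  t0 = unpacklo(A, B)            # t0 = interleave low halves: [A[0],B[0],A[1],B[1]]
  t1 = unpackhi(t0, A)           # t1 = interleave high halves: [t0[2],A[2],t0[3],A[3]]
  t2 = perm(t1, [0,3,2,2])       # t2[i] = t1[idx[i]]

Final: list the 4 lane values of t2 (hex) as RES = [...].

→ t0 |63|6e|b5|27|
→ t1 |b5|63|27|6e|
→ t2 |b5|6e|27|27|

RES = [ 0xb5  0x6e  0x27  0x27 ]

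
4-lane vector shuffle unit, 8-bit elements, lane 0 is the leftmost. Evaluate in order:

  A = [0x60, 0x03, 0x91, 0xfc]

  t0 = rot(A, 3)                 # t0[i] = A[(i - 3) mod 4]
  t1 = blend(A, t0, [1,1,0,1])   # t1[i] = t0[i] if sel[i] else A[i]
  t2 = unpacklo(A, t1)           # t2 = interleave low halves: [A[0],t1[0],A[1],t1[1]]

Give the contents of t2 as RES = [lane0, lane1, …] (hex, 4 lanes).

t0 = [0x03, 0x91, 0xfc, 0x60]
t1 = [0x03, 0x91, 0x91, 0x60]
t2 = [0x60, 0x03, 0x03, 0x91]

RES = [0x60, 0x03, 0x03, 0x91]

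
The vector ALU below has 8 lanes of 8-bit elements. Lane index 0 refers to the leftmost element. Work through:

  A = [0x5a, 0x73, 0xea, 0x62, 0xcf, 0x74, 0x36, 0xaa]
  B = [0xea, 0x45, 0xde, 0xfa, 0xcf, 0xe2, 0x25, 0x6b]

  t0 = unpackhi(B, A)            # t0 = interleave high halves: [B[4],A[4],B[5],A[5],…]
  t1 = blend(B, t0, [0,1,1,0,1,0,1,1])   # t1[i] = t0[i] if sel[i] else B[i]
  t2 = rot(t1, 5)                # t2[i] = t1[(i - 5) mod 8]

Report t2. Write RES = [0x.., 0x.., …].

  t0: cf cf e2 74 25 36 6b aa
  t1: ea cf e2 fa 25 e2 6b aa
  t2: fa 25 e2 6b aa ea cf e2

RES = [0xfa, 0x25, 0xe2, 0x6b, 0xaa, 0xea, 0xcf, 0xe2]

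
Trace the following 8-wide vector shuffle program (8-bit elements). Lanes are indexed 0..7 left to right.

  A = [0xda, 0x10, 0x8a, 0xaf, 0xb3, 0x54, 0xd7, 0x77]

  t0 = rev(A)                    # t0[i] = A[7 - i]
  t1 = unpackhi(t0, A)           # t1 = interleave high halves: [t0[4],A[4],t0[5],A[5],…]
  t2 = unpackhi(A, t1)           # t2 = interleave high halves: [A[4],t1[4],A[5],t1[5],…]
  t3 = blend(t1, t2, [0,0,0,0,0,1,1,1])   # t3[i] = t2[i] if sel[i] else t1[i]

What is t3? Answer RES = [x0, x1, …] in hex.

RES = [0xaf, 0xb3, 0x8a, 0x54, 0x10, 0xda, 0x77, 0x77]

t0 = [0x77, 0xd7, 0x54, 0xb3, 0xaf, 0x8a, 0x10, 0xda]
t1 = [0xaf, 0xb3, 0x8a, 0x54, 0x10, 0xd7, 0xda, 0x77]
t2 = [0xb3, 0x10, 0x54, 0xd7, 0xd7, 0xda, 0x77, 0x77]
t3 = [0xaf, 0xb3, 0x8a, 0x54, 0x10, 0xda, 0x77, 0x77]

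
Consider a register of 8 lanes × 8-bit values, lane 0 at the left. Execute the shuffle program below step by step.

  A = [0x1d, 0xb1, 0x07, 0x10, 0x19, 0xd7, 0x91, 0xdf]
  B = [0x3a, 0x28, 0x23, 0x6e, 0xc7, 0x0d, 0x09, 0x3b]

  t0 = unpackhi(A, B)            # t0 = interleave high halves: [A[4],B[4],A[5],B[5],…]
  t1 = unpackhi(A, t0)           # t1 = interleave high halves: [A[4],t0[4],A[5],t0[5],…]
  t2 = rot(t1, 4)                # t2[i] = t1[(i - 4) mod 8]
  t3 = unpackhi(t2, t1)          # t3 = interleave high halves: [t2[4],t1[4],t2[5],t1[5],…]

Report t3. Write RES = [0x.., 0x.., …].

RES = [ 0x19  0x91  0x91  0xdf  0xd7  0xdf  0x09  0x3b ]

  t0: 19 c7 d7 0d 91 09 df 3b
  t1: 19 91 d7 09 91 df df 3b
  t2: 91 df df 3b 19 91 d7 09
  t3: 19 91 91 df d7 df 09 3b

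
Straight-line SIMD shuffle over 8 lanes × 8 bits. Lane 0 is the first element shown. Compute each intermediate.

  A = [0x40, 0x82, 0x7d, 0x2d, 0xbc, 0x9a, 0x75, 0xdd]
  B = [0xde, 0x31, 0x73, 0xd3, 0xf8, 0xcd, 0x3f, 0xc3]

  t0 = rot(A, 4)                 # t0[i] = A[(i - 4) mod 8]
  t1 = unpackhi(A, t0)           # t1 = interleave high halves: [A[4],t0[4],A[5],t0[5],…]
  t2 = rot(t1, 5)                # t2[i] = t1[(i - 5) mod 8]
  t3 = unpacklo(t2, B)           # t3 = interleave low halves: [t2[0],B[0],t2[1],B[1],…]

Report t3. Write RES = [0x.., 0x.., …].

  t0: bc 9a 75 dd 40 82 7d 2d
  t1: bc 40 9a 82 75 7d dd 2d
  t2: 82 75 7d dd 2d bc 40 9a
  t3: 82 de 75 31 7d 73 dd d3

RES = [0x82, 0xde, 0x75, 0x31, 0x7d, 0x73, 0xdd, 0xd3]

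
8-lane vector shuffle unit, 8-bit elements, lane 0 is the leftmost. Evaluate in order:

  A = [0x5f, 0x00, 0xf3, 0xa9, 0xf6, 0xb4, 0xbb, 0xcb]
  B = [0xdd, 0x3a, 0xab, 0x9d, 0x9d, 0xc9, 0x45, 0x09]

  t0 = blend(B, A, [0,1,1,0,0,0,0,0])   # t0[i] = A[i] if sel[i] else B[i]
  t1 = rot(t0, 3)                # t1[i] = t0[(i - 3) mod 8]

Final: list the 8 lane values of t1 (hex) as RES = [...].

RES = [ 0xc9  0x45  0x09  0xdd  0x00  0xf3  0x9d  0x9d ]

  t0: dd 00 f3 9d 9d c9 45 09
  t1: c9 45 09 dd 00 f3 9d 9d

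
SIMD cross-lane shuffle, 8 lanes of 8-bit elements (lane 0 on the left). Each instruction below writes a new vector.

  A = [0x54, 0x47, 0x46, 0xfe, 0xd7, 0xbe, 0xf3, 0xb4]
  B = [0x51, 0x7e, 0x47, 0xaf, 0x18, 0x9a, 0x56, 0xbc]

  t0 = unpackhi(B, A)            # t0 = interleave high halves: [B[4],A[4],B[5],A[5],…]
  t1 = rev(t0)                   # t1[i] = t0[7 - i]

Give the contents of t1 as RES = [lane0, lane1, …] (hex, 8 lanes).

  t0: 18 d7 9a be 56 f3 bc b4
  t1: b4 bc f3 56 be 9a d7 18

RES = [0xb4, 0xbc, 0xf3, 0x56, 0xbe, 0x9a, 0xd7, 0x18]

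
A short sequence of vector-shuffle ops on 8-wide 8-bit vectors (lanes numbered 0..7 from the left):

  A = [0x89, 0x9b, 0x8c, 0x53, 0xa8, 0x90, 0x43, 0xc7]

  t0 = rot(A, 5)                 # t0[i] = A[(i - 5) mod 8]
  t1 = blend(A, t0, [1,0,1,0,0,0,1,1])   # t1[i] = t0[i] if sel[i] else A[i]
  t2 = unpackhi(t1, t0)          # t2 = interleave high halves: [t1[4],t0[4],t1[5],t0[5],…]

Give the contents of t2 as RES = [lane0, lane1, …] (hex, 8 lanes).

RES = [0xa8, 0xc7, 0x90, 0x89, 0x9b, 0x9b, 0x8c, 0x8c]

t0 = [0x53, 0xa8, 0x90, 0x43, 0xc7, 0x89, 0x9b, 0x8c]
t1 = [0x53, 0x9b, 0x90, 0x53, 0xa8, 0x90, 0x9b, 0x8c]
t2 = [0xa8, 0xc7, 0x90, 0x89, 0x9b, 0x9b, 0x8c, 0x8c]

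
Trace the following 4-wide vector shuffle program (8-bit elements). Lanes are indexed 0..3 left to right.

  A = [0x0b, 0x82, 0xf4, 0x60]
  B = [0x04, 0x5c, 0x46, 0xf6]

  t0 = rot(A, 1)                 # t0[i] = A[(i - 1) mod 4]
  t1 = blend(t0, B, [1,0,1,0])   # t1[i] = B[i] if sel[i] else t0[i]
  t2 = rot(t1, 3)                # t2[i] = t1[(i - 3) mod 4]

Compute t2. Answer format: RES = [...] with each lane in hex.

RES = [0x0b, 0x46, 0xf4, 0x04]

→ t0 |60|0b|82|f4|
→ t1 |04|0b|46|f4|
→ t2 |0b|46|f4|04|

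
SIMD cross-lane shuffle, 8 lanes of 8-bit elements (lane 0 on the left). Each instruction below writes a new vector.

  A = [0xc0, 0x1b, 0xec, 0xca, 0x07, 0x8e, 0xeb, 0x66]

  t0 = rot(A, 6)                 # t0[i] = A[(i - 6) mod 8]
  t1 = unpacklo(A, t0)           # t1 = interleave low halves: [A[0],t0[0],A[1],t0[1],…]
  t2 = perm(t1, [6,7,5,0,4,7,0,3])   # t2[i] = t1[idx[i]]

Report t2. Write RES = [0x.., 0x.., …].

→ t0 |ec|ca|07|8e|eb|66|c0|1b|
→ t1 |c0|ec|1b|ca|ec|07|ca|8e|
→ t2 |ca|8e|07|c0|ec|8e|c0|ca|

RES = [0xca, 0x8e, 0x07, 0xc0, 0xec, 0x8e, 0xc0, 0xca]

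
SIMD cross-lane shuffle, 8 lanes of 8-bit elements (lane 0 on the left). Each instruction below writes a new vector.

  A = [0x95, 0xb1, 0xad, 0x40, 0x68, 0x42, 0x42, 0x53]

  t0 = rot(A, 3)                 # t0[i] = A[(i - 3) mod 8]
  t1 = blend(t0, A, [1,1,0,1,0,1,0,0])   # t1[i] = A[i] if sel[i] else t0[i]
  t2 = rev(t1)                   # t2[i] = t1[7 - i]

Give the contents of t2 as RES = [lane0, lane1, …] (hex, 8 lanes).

→ t0 |42|42|53|95|b1|ad|40|68|
→ t1 |95|b1|53|40|b1|42|40|68|
→ t2 |68|40|42|b1|40|53|b1|95|

RES = [0x68, 0x40, 0x42, 0xb1, 0x40, 0x53, 0xb1, 0x95]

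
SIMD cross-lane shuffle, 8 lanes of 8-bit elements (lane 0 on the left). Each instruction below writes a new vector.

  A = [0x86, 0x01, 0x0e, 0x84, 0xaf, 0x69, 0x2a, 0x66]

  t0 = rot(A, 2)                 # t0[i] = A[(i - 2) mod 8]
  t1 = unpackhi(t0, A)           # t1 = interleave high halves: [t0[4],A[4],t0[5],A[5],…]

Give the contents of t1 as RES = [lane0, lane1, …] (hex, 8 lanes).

RES = [0x0e, 0xaf, 0x84, 0x69, 0xaf, 0x2a, 0x69, 0x66]

t0 = [0x2a, 0x66, 0x86, 0x01, 0x0e, 0x84, 0xaf, 0x69]
t1 = [0x0e, 0xaf, 0x84, 0x69, 0xaf, 0x2a, 0x69, 0x66]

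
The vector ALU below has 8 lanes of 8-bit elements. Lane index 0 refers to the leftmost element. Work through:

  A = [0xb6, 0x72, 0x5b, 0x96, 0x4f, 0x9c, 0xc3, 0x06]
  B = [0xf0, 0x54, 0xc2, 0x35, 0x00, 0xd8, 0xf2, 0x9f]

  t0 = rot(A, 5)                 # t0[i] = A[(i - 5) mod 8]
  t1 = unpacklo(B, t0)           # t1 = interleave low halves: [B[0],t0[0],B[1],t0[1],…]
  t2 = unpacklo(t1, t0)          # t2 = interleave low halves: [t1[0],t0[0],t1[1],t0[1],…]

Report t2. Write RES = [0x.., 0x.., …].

RES = [0xf0, 0x96, 0x96, 0x4f, 0x54, 0x9c, 0x4f, 0xc3]

t0 = [0x96, 0x4f, 0x9c, 0xc3, 0x06, 0xb6, 0x72, 0x5b]
t1 = [0xf0, 0x96, 0x54, 0x4f, 0xc2, 0x9c, 0x35, 0xc3]
t2 = [0xf0, 0x96, 0x96, 0x4f, 0x54, 0x9c, 0x4f, 0xc3]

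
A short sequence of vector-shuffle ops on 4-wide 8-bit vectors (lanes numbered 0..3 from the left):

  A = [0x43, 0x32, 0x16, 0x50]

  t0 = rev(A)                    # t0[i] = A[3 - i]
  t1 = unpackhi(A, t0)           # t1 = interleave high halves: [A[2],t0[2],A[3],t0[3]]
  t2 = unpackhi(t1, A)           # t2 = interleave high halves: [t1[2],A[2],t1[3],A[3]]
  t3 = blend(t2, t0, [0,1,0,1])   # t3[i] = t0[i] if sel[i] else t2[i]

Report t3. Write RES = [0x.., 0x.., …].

RES = [0x50, 0x16, 0x43, 0x43]

→ t0 |50|16|32|43|
→ t1 |16|32|50|43|
→ t2 |50|16|43|50|
→ t3 |50|16|43|43|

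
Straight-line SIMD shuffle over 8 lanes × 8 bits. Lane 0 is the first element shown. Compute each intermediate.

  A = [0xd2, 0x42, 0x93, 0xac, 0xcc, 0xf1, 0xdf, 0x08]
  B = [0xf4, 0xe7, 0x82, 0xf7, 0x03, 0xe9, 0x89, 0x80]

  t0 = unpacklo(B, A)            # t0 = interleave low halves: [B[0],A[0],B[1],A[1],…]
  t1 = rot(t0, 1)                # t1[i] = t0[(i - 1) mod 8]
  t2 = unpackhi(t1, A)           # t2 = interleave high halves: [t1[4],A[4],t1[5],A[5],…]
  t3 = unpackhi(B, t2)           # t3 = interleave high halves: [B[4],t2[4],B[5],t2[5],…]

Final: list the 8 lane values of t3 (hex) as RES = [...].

RES = [ 0x03  0x93  0xe9  0xdf  0x89  0xf7  0x80  0x08 ]

  t0: f4 d2 e7 42 82 93 f7 ac
  t1: ac f4 d2 e7 42 82 93 f7
  t2: 42 cc 82 f1 93 df f7 08
  t3: 03 93 e9 df 89 f7 80 08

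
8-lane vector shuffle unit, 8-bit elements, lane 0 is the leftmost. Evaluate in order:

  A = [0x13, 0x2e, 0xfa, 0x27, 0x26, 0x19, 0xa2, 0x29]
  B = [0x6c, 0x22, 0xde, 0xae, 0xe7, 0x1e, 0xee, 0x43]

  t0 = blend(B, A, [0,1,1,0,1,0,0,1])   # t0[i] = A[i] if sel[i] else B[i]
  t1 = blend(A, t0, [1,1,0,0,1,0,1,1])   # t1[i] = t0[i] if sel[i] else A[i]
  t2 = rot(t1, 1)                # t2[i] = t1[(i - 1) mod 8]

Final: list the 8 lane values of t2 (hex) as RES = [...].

RES = [ 0x29  0x6c  0x2e  0xfa  0x27  0x26  0x19  0xee ]

→ t0 |6c|2e|fa|ae|26|1e|ee|29|
→ t1 |6c|2e|fa|27|26|19|ee|29|
→ t2 |29|6c|2e|fa|27|26|19|ee|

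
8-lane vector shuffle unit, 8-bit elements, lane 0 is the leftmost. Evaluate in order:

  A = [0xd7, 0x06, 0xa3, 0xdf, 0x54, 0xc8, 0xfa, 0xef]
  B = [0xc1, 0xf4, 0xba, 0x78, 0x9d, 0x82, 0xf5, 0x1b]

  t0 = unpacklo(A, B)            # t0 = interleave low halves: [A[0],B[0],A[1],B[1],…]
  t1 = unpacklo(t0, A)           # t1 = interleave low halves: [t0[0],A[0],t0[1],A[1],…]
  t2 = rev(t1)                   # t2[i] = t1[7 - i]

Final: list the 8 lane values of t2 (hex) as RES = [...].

  t0: d7 c1 06 f4 a3 ba df 78
  t1: d7 d7 c1 06 06 a3 f4 df
  t2: df f4 a3 06 06 c1 d7 d7

RES = [0xdf, 0xf4, 0xa3, 0x06, 0x06, 0xc1, 0xd7, 0xd7]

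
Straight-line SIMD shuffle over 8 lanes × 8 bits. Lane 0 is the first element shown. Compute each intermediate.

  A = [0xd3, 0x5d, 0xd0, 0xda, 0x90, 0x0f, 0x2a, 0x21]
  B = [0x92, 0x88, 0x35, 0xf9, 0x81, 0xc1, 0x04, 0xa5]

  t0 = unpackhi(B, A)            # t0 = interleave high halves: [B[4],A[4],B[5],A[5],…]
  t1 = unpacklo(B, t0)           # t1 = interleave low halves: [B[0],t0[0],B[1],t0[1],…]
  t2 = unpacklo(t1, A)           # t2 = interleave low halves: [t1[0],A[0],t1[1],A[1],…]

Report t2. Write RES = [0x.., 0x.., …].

→ t0 |81|90|c1|0f|04|2a|a5|21|
→ t1 |92|81|88|90|35|c1|f9|0f|
→ t2 |92|d3|81|5d|88|d0|90|da|

RES = [ 0x92  0xd3  0x81  0x5d  0x88  0xd0  0x90  0xda ]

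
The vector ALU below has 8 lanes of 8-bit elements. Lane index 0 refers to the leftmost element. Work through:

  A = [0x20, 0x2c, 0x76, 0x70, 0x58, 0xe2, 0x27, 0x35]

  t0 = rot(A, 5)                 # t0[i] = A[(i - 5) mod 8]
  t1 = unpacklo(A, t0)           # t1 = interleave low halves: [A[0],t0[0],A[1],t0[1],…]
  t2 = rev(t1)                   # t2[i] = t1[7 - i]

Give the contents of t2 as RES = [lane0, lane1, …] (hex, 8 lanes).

→ t0 |70|58|e2|27|35|20|2c|76|
→ t1 |20|70|2c|58|76|e2|70|27|
→ t2 |27|70|e2|76|58|2c|70|20|

RES = [ 0x27  0x70  0xe2  0x76  0x58  0x2c  0x70  0x20 ]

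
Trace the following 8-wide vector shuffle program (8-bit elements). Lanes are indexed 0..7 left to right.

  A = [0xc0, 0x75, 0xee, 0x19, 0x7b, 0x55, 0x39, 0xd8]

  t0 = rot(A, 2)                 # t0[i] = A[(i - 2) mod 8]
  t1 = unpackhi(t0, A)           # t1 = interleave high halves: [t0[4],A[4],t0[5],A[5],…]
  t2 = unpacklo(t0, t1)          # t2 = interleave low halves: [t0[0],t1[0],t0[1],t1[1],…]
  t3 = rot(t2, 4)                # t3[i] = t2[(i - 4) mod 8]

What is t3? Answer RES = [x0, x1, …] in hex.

RES = [ 0xc0  0x19  0x75  0x55  0x39  0xee  0xd8  0x7b ]

→ t0 |39|d8|c0|75|ee|19|7b|55|
→ t1 |ee|7b|19|55|7b|39|55|d8|
→ t2 |39|ee|d8|7b|c0|19|75|55|
→ t3 |c0|19|75|55|39|ee|d8|7b|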